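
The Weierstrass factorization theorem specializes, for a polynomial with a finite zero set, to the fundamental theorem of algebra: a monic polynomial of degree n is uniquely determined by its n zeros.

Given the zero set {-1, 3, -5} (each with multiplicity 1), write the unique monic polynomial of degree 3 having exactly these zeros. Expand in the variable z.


The polynomial is p(z) = ∏_{α ∈ S} (z − α), where S = {-1, 3, -5}.
Expanding the product yields: p(z) = z^3 + 3·z^2 -13·z -15.
The resulting polynomial has degree 3 and real coefficients as required.

p(z) = z^3 + 3·z^2 -13·z -15.


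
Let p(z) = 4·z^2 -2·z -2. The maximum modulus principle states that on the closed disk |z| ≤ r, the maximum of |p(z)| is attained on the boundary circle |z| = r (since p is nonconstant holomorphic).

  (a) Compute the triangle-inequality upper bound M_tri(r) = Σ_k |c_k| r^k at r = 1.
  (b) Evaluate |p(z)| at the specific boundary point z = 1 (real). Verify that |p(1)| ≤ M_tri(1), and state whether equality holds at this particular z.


Coefficients: c_0 = -2, c_1 = -2, c_2 = 4. Radius r = 1.
Part (a). Triangle bound: M_tri(r) = Σ_k |c_k| r^k
  = |-2|·1^0 + |-2|·1^1 + |4|·1^2
  = 2 + 2 + 4 = 8.
This bounds M(r) := max_{|z|=r} |p(z)| from above; equality holds iff all terms c_k z^k can be made to align in phase at a single z on |z|=r.
Part (b). At z = 1 (real, on the circle |z| = r):
  p(1) = (-2)·1^0 + (-2)·1^1 + (4)·1^2 = 0.
  |p(1)| = 0.
Check: |p(1)| = 0 ≤ 8 = M_tri(1). ✓ Equality does not hold at z = 1 (the coefficients have mixed signs, so the terms do not all align in phase there).

M_tri(1) = 8; |p(1)| = 0; equality at z=1: no.


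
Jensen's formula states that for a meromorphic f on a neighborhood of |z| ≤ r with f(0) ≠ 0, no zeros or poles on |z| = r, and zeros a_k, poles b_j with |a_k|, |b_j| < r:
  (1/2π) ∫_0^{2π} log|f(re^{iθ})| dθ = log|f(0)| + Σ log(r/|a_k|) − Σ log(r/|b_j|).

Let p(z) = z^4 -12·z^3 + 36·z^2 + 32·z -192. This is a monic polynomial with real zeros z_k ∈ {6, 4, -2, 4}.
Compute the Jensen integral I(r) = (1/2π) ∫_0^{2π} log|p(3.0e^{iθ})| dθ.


Zeros: -2, 4, 4, 6; r = 3.0.
Inside |z| < r: -2. Outside (|z| ≥ r): 4, 4, 6.
p(0) = -192, so log|p(0)| = log(192) = 5.2575.
Apply Jensen: I(r) = log|p(0)| + Σ_k log(r/|z_k|), summed over zeros inside |z| < r.
  log(r/|z_k|) for z_k = -2: log(3.0/2) = 0.4055
  Outside zeros (4, 4, 6) contribute nothing to the Jensen sum.
Sum over inside zeros: 0.4055.
I(r) = log|p(0)| + (inside sum) = 5.2575 + 0.4055 = 5.6630.
Note: since some zeros are outside |z| ≤ r, the simplified n·log(r) form does NOT apply — only the inside zeros contribute.

I(r) ≈ 5.6630.


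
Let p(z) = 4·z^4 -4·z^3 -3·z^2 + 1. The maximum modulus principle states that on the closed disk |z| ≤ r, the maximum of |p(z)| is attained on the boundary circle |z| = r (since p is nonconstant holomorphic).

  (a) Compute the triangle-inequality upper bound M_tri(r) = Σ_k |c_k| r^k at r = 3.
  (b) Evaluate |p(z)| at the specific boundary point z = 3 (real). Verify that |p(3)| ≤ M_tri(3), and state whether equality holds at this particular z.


Coefficients: c_0 = 1, c_1 = 0, c_2 = -3, c_3 = -4, c_4 = 4. Radius r = 3.
Part (a). Triangle bound: M_tri(r) = Σ_k |c_k| r^k
  = |1|·3^0 + |0|·3^1 + |-3|·3^2 + |-4|·3^3 + |4|·3^4
  = 1 + 0 + 27 + 108 + 324 = 460.
This bounds M(r) := max_{|z|=r} |p(z)| from above; equality holds iff all terms c_k z^k can be made to align in phase at a single z on |z|=r.
Part (b). At z = 3 (real, on the circle |z| = r):
  p(3) = (1)·3^0 + (0)·3^1 + (-3)·3^2 + (-4)·3^3 + (4)·3^4 = 190.
  |p(3)| = 190.
Check: |p(3)| = 190 ≤ 460 = M_tri(3). ✓ Equality does not hold at z = 3 (the coefficients have mixed signs, so the terms do not all align in phase there).

M_tri(3) = 460; |p(3)| = 190; equality at z=3: no.


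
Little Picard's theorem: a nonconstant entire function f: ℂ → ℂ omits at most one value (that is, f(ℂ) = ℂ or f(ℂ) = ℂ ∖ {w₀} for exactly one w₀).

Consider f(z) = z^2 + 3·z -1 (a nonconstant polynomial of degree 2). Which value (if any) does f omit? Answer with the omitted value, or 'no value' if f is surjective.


Little Picard bounds the complement of f(ℂ) to at most one point.
For every w ∈ ℂ, the equation p(z) − w = 0 is a nonconstant polynomial in z and hence has at least one root by the fundamental theorem of algebra. So p is surjective onto ℂ, omitting no value.

Omitted value: no value.


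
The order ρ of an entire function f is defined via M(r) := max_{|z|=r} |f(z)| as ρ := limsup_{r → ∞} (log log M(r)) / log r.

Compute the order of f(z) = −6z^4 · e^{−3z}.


M(r) = max_{|z|=r} |-6|·|z|^4·|e^{−3z}| = 6·r^4 · e^{3r^1} (the factors attain their maxima compatibly on |z|=r). Then log M(r) = log 6 + 4·log r + 3r^1, dominated by the last term, so log log M(r) ~ 1·log r. The polynomial factor -6z^4 contributes only a log r term and does not affect the order. ρ = 1.
Therefore ρ = 1.

Order ρ = 1.


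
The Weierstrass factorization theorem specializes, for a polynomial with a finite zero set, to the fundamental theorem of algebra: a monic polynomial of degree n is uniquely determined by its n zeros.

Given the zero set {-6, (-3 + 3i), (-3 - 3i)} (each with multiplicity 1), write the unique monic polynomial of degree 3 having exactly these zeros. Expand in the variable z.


The polynomial is p(z) = ∏_{α ∈ S} (z − α), where S = {-6, (-3 + 3i), (-3 - 3i)}.
Expanding the product yields: p(z) = z^3 + 12·z^2 + 54·z + 108.
Note conjugate pairs combine to real quadratics: (z − (-3+3i))(z − (-3−3i)) = z² + 6z + 18.
The resulting polynomial has degree 3 and real coefficients as required.

p(z) = z^3 + 12·z^2 + 54·z + 108.


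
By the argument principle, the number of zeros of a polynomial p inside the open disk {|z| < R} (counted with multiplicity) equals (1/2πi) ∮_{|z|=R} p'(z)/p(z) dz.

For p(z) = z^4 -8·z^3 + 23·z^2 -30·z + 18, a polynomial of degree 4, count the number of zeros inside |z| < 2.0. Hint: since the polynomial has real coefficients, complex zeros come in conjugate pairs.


The zeros of p are: 3, 3, (1 + 1i), (1 - 1i).
Their magnitudes are: 3, 3, 1.414, 1.414.
Zeros with |z| < R = 2.0: (1 + 1i), (1 - 1i).
Count = 2.
By the argument principle, (1/2πi) ∮_{|z|=R} p'(z)/p(z) dz equals exactly this count.

Number of zeros inside |z| < 2.0: 2.


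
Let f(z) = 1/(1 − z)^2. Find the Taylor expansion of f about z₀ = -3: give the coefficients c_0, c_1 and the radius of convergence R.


Let w = z − z₀, so z = z₀ + w.
Then 1 − z = 1 − (z₀ + w) = (1 − z₀) − w = 4 − w.
f(z) = 1/(4 − w)^2 = (1/(4)^2) · (1 − w/(4))^{−2}.
By the binomial series (1−u)^{−2} = Σ_{n≥0} C(n+1, 1) u^n for |u|<1, with u = w/(4):
  c_n = C(n+1, 1) / (4)^(n+2).
  c_0 = 1/(4)^2 = 1/16.
  c_1 = 2/(4)^3 = 1/32.
The series is valid for |w/d| < 1, i.e. |z − z₀| < |d|.
Radius of convergence: R = |1 − z₀| = |4| = 4 (distance from z₀ to the singularity z = 1).

c_0 = 1/16, c_1 = 1/32; R = 4.


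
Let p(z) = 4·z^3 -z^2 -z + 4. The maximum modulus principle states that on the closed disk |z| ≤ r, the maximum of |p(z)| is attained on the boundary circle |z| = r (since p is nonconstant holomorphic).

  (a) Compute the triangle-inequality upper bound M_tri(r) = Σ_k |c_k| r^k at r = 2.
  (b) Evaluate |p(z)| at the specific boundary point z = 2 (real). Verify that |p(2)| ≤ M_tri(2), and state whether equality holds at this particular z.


Coefficients: c_0 = 4, c_1 = -1, c_2 = -1, c_3 = 4. Radius r = 2.
Part (a). Triangle bound: M_tri(r) = Σ_k |c_k| r^k
  = |4|·2^0 + |-1|·2^1 + |-1|·2^2 + |4|·2^3
  = 4 + 2 + 4 + 32 = 42.
This bounds M(r) := max_{|z|=r} |p(z)| from above; equality holds iff all terms c_k z^k can be made to align in phase at a single z on |z|=r.
Part (b). At z = 2 (real, on the circle |z| = r):
  p(2) = (4)·2^0 + (-1)·2^1 + (-1)·2^2 + (4)·2^3 = 30.
  |p(2)| = 30.
Check: |p(2)| = 30 ≤ 42 = M_tri(2). ✓ Equality does not hold at z = 2 (the coefficients have mixed signs, so the terms do not all align in phase there).

M_tri(2) = 42; |p(2)| = 30; equality at z=2: no.


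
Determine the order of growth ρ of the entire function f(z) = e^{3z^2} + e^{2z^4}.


Each summand is entire of order 2 and 4 respectively (as in the single-exponential case). The order of a sum is at most the max of the orders, so ρ ≤ 4. For the lower bound: on |z|=r choose arg z so that 2z^4 is real positive; then |e^{2z^4}| = e^{2r^4} while |e^{3z^2}| ≤ e^{3r^2} = o(e^{2r^4}). So |f| ≥ e^{2r^4}(1 − o(1)) and ρ ≥ 4. Hence ρ = max(2, 4) = 4.
Therefore ρ = 4.

Order ρ = 4.


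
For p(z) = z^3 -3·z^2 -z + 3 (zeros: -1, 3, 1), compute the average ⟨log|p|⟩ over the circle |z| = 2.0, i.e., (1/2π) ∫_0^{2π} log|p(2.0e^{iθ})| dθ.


Zeros: -1, 1, 3; r = 2.0.
Inside |z| < r: -1, 1. Outside (|z| ≥ r): 3.
p(0) = 3, so log|p(0)| = log(3) = 1.0986.
Apply Jensen: I(r) = log|p(0)| + Σ_k log(r/|z_k|), summed over zeros inside |z| < r.
  log(r/|z_k|) for z_k = -1: log(2.0/1) = 0.6931
  log(r/|z_k|) for z_k = 1: log(2.0/1) = 0.6931
  Outside zeros (3) contribute nothing to the Jensen sum.
Sum over inside zeros: 1.3863.
I(r) = log|p(0)| + (inside sum) = 1.0986 + 1.3863 = 2.4849.
Note: since some zeros are outside |z| ≤ r, the simplified n·log(r) form does NOT apply — only the inside zeros contribute.

I(r) ≈ 2.4849.


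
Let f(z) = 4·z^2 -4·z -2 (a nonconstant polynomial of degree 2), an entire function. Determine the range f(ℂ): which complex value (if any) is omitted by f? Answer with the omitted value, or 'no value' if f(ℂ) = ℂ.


Little Picard bounds the complement of f(ℂ) to at most one point.
For every w ∈ ℂ, the equation p(z) − w = 0 is a nonconstant polynomial in z and hence has at least one root by the fundamental theorem of algebra. So p is surjective onto ℂ, omitting no value.

Omitted value: no value.


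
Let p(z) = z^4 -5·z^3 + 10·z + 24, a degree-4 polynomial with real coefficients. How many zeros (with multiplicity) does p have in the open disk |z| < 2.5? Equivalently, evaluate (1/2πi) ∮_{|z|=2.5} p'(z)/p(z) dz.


The zeros of p are: 4, 3, (-1 + 1i), (-1 - 1i).
Their magnitudes are: 4, 3, 1.414, 1.414.
Zeros with |z| < R = 2.5: (-1 + 1i), (-1 - 1i).
Count = 2.
By the argument principle, (1/2πi) ∮_{|z|=R} p'(z)/p(z) dz equals exactly this count.

Number of zeros inside |z| < 2.5: 2.


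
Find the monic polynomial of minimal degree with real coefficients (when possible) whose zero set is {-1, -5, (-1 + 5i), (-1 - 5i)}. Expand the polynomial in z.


The polynomial is p(z) = ∏_{α ∈ S} (z − α), where S = {-1, -5, (-1 + 5i), (-1 - 5i)}.
Expanding the product yields: p(z) = z^4 + 8·z^3 + 43·z^2 + 166·z + 130.
Note conjugate pairs combine to real quadratics: (z − (-1+5i))(z − (-1−5i)) = z² + 2z + 26.
The resulting polynomial has degree 4 and real coefficients as required.

p(z) = z^4 + 8·z^3 + 43·z^2 + 166·z + 130.


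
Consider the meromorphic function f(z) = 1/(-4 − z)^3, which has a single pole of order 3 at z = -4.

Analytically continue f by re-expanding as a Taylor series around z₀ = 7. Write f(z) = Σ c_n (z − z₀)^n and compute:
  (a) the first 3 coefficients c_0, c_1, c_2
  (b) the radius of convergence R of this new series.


Let w = z − z₀, so z = z₀ + w.
Then -4 − z = -4 − (z₀ + w) = (-4 − z₀) − w = -11 − w.
f(z) = 1/(-11 − w)^3 = (1/(-11)^3) · (1 − w/(-11))^{−3}.
By the binomial series (1−u)^{−3} = Σ_{n≥0} C(n+2, 2) u^n for |u|<1, with u = w/(-11):
  c_n = C(n+2, 2) / (-11)^(n+3).
  c_0 = 1/(-11)^3 = -1/1331.
  c_1 = 3/(-11)^4 = 3/14641.
  c_2 = 6/(-11)^5 = -6/161051.
The series is valid for |w/d| < 1, i.e. |z − z₀| < |d|.
Radius of convergence: R = |-4 − z₀| = |-11| = 11 (distance from z₀ to the singularity z = -4).

c_0 = -1/1331, c_1 = 3/14641, c_2 = -6/161051; R = 11.


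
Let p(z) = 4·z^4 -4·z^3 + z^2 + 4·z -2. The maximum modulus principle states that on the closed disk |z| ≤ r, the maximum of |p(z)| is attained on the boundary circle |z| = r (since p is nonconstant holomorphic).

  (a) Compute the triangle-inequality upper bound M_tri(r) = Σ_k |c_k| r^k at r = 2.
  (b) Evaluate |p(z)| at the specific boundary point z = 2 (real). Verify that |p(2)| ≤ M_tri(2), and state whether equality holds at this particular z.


Coefficients: c_0 = -2, c_1 = 4, c_2 = 1, c_3 = -4, c_4 = 4. Radius r = 2.
Part (a). Triangle bound: M_tri(r) = Σ_k |c_k| r^k
  = |-2|·2^0 + |4|·2^1 + |1|·2^2 + |-4|·2^3 + |4|·2^4
  = 2 + 8 + 4 + 32 + 64 = 110.
This bounds M(r) := max_{|z|=r} |p(z)| from above; equality holds iff all terms c_k z^k can be made to align in phase at a single z on |z|=r.
Part (b). At z = 2 (real, on the circle |z| = r):
  p(2) = (-2)·2^0 + (4)·2^1 + (1)·2^2 + (-4)·2^3 + (4)·2^4 = 42.
  |p(2)| = 42.
Check: |p(2)| = 42 ≤ 110 = M_tri(2). ✓ Equality does not hold at z = 2 (the coefficients have mixed signs, so the terms do not all align in phase there).

M_tri(2) = 110; |p(2)| = 42; equality at z=2: no.


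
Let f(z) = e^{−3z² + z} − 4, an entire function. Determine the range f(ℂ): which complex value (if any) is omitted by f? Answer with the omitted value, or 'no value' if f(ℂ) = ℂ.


Little Picard bounds the complement of f(ℂ) to at most one point.
The exponent g(z) = −3z² + z is a nonconstant polynomial, hence surjective onto ℂ. So e^{g(z)} takes every value in {e^w : w ∈ ℂ} = ℂ ∖ {0}. Adding -4 shifts the range to ℂ ∖ {-4}. f omits exactly -4.

Omitted value: -4.


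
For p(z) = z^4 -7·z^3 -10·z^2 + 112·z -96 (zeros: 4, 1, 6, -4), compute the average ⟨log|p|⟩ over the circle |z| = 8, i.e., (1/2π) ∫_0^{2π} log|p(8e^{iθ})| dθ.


Zeros: -4, 1, 4, 6; r = 8.
Inside |z| < r: -4, 1, 4, 6. Outside (|z| ≥ r): ∅.
p(0) = -96, so log|p(0)| = log(96) = 4.5643.
Apply Jensen: I(r) = log|p(0)| + Σ_k log(r/|z_k|), summed over zeros inside |z| < r.
  log(r/|z_k|) for z_k = 4: log(8/4) = 0.6931
  log(r/|z_k|) for z_k = 1: log(8/1) = 2.0794
  log(r/|z_k|) for z_k = 6: log(8/6) = 0.2877
  log(r/|z_k|) for z_k = -4: log(8/4) = 0.6931
Sum over inside zeros: 3.7534.
I(r) = log|p(0)| + (inside sum) = 4.5643 + 3.7534 = 8.3178.
Closed form (all zeros inside, monic): I(r) = n·log(r) = 4·log(8) = 8.3178. ✓

I(r) ≈ 8.3178.


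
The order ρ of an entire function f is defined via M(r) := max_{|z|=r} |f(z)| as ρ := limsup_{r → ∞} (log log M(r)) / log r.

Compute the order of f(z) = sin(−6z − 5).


sin(w) is a linear combination of e^{iw} and e^{−iw} (or e^w, e^{−w} in the hyperbolic case), so |sin(w)| ≤ e^{|w|}. With w = −6z − 5, |w| ≤ 6|z| + 5 = 6r + 5 on |z| = r, giving M(r) ≤ e^{6r + 5}, so ρ ≤ 1. On a suitable ray (z = it for sin/cos; z = t for sinh/cosh, t real → ∞), |sin(−6z − 5)| grows like e^{6|t|}/2, so ρ ≥ 1. Hence ρ = 1.
Therefore ρ = 1.

Order ρ = 1.


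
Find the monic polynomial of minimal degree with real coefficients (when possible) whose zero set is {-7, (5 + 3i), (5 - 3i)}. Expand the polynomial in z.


The polynomial is p(z) = ∏_{α ∈ S} (z − α), where S = {-7, (5 + 3i), (5 - 3i)}.
Expanding the product yields: p(z) = z^3 -3·z^2 -36·z + 238.
Note conjugate pairs combine to real quadratics: (z − (5+3i))(z − (5−3i)) = z² − 10z + 34.
The resulting polynomial has degree 3 and real coefficients as required.

p(z) = z^3 -3·z^2 -36·z + 238.


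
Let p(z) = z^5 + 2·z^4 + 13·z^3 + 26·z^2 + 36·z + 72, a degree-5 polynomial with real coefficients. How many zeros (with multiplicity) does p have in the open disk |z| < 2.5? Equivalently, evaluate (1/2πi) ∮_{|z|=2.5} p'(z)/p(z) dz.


The zeros of p are: -2, (0 + 3i), (0 - 3i), (0 + 2i), (0 - 2i).
Their magnitudes are: 2, 3, 3, 2, 2.
Zeros with |z| < R = 2.5: -2, (0 + 2i), (0 - 2i).
Count = 3.
By the argument principle, (1/2πi) ∮_{|z|=R} p'(z)/p(z) dz equals exactly this count.

Number of zeros inside |z| < 2.5: 3.


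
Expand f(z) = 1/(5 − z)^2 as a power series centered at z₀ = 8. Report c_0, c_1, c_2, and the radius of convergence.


Let w = z − z₀, so z = z₀ + w.
Then 5 − z = 5 − (z₀ + w) = (5 − z₀) − w = -3 − w.
f(z) = 1/(-3 − w)^2 = (1/(-3)^2) · (1 − w/(-3))^{−2}.
By the binomial series (1−u)^{−2} = Σ_{n≥0} C(n+1, 1) u^n for |u|<1, with u = w/(-3):
  c_n = C(n+1, 1) / (-3)^(n+2).
  c_0 = 1/(-3)^2 = 1/9.
  c_1 = 2/(-3)^3 = -2/27.
  c_2 = 3/(-3)^4 = 1/27.
The series is valid for |w/d| < 1, i.e. |z − z₀| < |d|.
Radius of convergence: R = |5 − z₀| = |-3| = 3 (distance from z₀ to the singularity z = 5).

c_0 = 1/9, c_1 = -2/27, c_2 = 1/27; R = 3.


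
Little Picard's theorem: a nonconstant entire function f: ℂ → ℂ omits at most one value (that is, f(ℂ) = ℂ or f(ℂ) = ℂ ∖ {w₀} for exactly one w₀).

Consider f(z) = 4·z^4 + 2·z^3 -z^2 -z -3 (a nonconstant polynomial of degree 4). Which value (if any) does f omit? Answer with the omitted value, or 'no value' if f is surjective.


Little Picard bounds the complement of f(ℂ) to at most one point.
For every w ∈ ℂ, the equation p(z) − w = 0 is a nonconstant polynomial in z and hence has at least one root by the fundamental theorem of algebra. So p is surjective onto ℂ, omitting no value.

Omitted value: no value.


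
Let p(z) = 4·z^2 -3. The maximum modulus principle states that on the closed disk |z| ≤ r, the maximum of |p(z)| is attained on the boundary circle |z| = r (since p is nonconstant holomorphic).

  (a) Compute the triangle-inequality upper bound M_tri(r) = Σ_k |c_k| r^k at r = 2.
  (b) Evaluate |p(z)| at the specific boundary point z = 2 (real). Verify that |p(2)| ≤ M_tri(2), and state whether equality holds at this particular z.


Coefficients: c_0 = -3, c_1 = 0, c_2 = 4. Radius r = 2.
Part (a). Triangle bound: M_tri(r) = Σ_k |c_k| r^k
  = |-3|·2^0 + |0|·2^1 + |4|·2^2
  = 3 + 0 + 16 = 19.
This bounds M(r) := max_{|z|=r} |p(z)| from above; equality holds iff all terms c_k z^k can be made to align in phase at a single z on |z|=r.
Part (b). At z = 2 (real, on the circle |z| = r):
  p(2) = (-3)·2^0 + (0)·2^1 + (4)·2^2 = 13.
  |p(2)| = 13.
Check: |p(2)| = 13 ≤ 19 = M_tri(2). ✓ Equality does not hold at z = 2 (the coefficients have mixed signs, so the terms do not all align in phase there).

M_tri(2) = 19; |p(2)| = 13; equality at z=2: no.


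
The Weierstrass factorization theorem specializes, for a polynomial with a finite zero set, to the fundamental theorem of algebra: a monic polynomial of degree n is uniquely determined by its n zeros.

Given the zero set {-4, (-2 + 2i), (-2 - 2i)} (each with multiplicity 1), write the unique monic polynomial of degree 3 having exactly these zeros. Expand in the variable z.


The polynomial is p(z) = ∏_{α ∈ S} (z − α), where S = {-4, (-2 + 2i), (-2 - 2i)}.
Expanding the product yields: p(z) = z^3 + 8·z^2 + 24·z + 32.
Note conjugate pairs combine to real quadratics: (z − (-2+2i))(z − (-2−2i)) = z² + 4z + 8.
The resulting polynomial has degree 3 and real coefficients as required.

p(z) = z^3 + 8·z^2 + 24·z + 32.


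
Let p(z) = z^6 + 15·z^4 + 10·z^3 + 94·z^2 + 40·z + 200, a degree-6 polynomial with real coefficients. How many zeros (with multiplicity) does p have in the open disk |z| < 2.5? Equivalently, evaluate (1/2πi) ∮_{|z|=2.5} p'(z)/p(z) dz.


The zeros of p are: (-1 + 2i), (-1 - 2i), (0 + 2i), (0 - 2i), (1 + 3i), (1 - 3i).
Their magnitudes are: 2.236, 2.236, 2, 2, 3.162, 3.162.
Zeros with |z| < R = 2.5: (-1 + 2i), (-1 - 2i), (0 + 2i), (0 - 2i).
Count = 4.
By the argument principle, (1/2πi) ∮_{|z|=R} p'(z)/p(z) dz equals exactly this count.

Number of zeros inside |z| < 2.5: 4.


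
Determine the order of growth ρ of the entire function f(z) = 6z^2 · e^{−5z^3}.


M(r) = max_{|z|=r} |6|·|z|^2·|e^{−5z^3}| = 6·r^2 · e^{5r^3} (the factors attain their maxima compatibly on |z|=r). Then log M(r) = log 6 + 2·log r + 5r^3, dominated by the last term, so log log M(r) ~ 3·log r. The polynomial factor 6z^2 contributes only a log r term and does not affect the order. ρ = 3.
Therefore ρ = 3.

Order ρ = 3.


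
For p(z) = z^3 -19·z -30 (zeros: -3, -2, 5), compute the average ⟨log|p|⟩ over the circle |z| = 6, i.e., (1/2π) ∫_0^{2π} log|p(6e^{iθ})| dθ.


Zeros: -3, -2, 5; r = 6.
Inside |z| < r: -3, -2, 5. Outside (|z| ≥ r): ∅.
p(0) = -30, so log|p(0)| = log(30) = 3.4012.
Apply Jensen: I(r) = log|p(0)| + Σ_k log(r/|z_k|), summed over zeros inside |z| < r.
  log(r/|z_k|) for z_k = -3: log(6/3) = 0.6931
  log(r/|z_k|) for z_k = -2: log(6/2) = 1.0986
  log(r/|z_k|) for z_k = 5: log(6/5) = 0.1823
Sum over inside zeros: 1.9741.
I(r) = log|p(0)| + (inside sum) = 3.4012 + 1.9741 = 5.3753.
Closed form (all zeros inside, monic): I(r) = n·log(r) = 3·log(6) = 5.3753. ✓

I(r) ≈ 5.3753.


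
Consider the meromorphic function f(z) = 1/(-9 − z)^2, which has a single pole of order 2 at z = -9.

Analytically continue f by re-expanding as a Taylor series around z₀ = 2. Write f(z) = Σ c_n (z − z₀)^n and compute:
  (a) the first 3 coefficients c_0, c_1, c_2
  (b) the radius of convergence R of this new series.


Let w = z − z₀, so z = z₀ + w.
Then -9 − z = -9 − (z₀ + w) = (-9 − z₀) − w = -11 − w.
f(z) = 1/(-11 − w)^2 = (1/(-11)^2) · (1 − w/(-11))^{−2}.
By the binomial series (1−u)^{−2} = Σ_{n≥0} C(n+1, 1) u^n for |u|<1, with u = w/(-11):
  c_n = C(n+1, 1) / (-11)^(n+2).
  c_0 = 1/(-11)^2 = 1/121.
  c_1 = 2/(-11)^3 = -2/1331.
  c_2 = 3/(-11)^4 = 3/14641.
The series is valid for |w/d| < 1, i.e. |z − z₀| < |d|.
Radius of convergence: R = |-9 − z₀| = |-11| = 11 (distance from z₀ to the singularity z = -9).

c_0 = 1/121, c_1 = -2/1331, c_2 = 3/14641; R = 11.


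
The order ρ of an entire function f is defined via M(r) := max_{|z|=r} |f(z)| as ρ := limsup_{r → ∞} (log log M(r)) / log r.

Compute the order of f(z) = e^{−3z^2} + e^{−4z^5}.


Each summand is entire of order 2 and 5 respectively (as in the single-exponential case). The order of a sum is at most the max of the orders, so ρ ≤ 5. For the lower bound: on |z|=r choose arg z so that -4z^5 is real positive; then |e^{-4z^5}| = e^{4r^5} while |e^{-3z^2}| ≤ e^{3r^2} = o(e^{4r^5}). So |f| ≥ e^{4r^5}(1 − o(1)) and ρ ≥ 5. Hence ρ = max(2, 5) = 5.
Therefore ρ = 5.

Order ρ = 5.


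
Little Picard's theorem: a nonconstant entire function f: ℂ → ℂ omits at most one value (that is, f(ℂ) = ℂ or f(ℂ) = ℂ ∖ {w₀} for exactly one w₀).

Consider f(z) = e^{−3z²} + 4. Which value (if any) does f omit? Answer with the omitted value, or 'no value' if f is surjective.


Little Picard bounds the complement of f(ℂ) to at most one point.
The exponent g(z) = −3z² is a nonconstant polynomial, hence surjective onto ℂ. So e^{g(z)} takes every value in {e^w : w ∈ ℂ} = ℂ ∖ {0}. Adding 4 shifts the range to ℂ ∖ {4}. f omits exactly 4.

Omitted value: 4.


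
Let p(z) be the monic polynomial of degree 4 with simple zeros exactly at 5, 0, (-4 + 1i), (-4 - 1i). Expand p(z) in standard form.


The polynomial is p(z) = ∏_{α ∈ S} (z − α), where S = {5, 0, (-4 + 1i), (-4 - 1i)}.
Expanding the product yields: p(z) = z^4 + 3·z^3 -23·z^2 -85·z.
Note conjugate pairs combine to real quadratics: (z − (-4+1i))(z − (-4−1i)) = z² + 8z + 17.
The resulting polynomial has degree 4 and real coefficients as required.

p(z) = z^4 + 3·z^3 -23·z^2 -85·z.


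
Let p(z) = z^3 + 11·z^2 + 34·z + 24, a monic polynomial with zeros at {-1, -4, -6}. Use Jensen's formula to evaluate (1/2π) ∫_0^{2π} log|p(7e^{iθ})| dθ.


Zeros: -6, -4, -1; r = 7.
Inside |z| < r: -6, -4, -1. Outside (|z| ≥ r): ∅.
p(0) = 24, so log|p(0)| = log(24) = 3.1781.
Apply Jensen: I(r) = log|p(0)| + Σ_k log(r/|z_k|), summed over zeros inside |z| < r.
  log(r/|z_k|) for z_k = -1: log(7/1) = 1.9459
  log(r/|z_k|) for z_k = -4: log(7/4) = 0.5596
  log(r/|z_k|) for z_k = -6: log(7/6) = 0.1542
Sum over inside zeros: 2.6597.
I(r) = log|p(0)| + (inside sum) = 3.1781 + 2.6597 = 5.8377.
Closed form (all zeros inside, monic): I(r) = n·log(r) = 3·log(7) = 5.8377. ✓

I(r) ≈ 5.8377.


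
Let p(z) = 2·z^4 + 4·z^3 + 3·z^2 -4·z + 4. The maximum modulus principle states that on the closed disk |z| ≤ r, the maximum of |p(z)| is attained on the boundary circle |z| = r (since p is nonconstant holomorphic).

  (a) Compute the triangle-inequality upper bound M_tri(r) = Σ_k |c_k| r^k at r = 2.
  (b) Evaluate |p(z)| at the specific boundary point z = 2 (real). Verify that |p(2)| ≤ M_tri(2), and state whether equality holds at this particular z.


Coefficients: c_0 = 4, c_1 = -4, c_2 = 3, c_3 = 4, c_4 = 2. Radius r = 2.
Part (a). Triangle bound: M_tri(r) = Σ_k |c_k| r^k
  = |4|·2^0 + |-4|·2^1 + |3|·2^2 + |4|·2^3 + |2|·2^4
  = 4 + 8 + 12 + 32 + 32 = 88.
This bounds M(r) := max_{|z|=r} |p(z)| from above; equality holds iff all terms c_k z^k can be made to align in phase at a single z on |z|=r.
Part (b). At z = 2 (real, on the circle |z| = r):
  p(2) = (4)·2^0 + (-4)·2^1 + (3)·2^2 + (4)·2^3 + (2)·2^4 = 72.
  |p(2)| = 72.
Check: |p(2)| = 72 ≤ 88 = M_tri(2). ✓ Equality does not hold at z = 2 (the coefficients have mixed signs, so the terms do not all align in phase there).

M_tri(2) = 88; |p(2)| = 72; equality at z=2: no.


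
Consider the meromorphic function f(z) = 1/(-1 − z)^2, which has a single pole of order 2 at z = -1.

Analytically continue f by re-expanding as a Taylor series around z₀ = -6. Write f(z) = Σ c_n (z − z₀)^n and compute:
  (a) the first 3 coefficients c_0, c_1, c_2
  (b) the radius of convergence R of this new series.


Let w = z − z₀, so z = z₀ + w.
Then -1 − z = -1 − (z₀ + w) = (-1 − z₀) − w = 5 − w.
f(z) = 1/(5 − w)^2 = (1/(5)^2) · (1 − w/(5))^{−2}.
By the binomial series (1−u)^{−2} = Σ_{n≥0} C(n+1, 1) u^n for |u|<1, with u = w/(5):
  c_n = C(n+1, 1) / (5)^(n+2).
  c_0 = 1/(5)^2 = 1/25.
  c_1 = 2/(5)^3 = 2/125.
  c_2 = 3/(5)^4 = 3/625.
The series is valid for |w/d| < 1, i.e. |z − z₀| < |d|.
Radius of convergence: R = |-1 − z₀| = |5| = 5 (distance from z₀ to the singularity z = -1).

c_0 = 1/25, c_1 = 2/125, c_2 = 3/625; R = 5.


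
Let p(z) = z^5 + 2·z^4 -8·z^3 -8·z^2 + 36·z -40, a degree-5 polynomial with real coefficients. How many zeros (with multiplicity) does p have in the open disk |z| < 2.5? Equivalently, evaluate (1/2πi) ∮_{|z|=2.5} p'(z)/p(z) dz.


The zeros of p are: (-3 + 1i), (-3 - 1i), 2, (1 + 1i), (1 - 1i).
Their magnitudes are: 3.162, 3.162, 2, 1.414, 1.414.
Zeros with |z| < R = 2.5: 2, (1 + 1i), (1 - 1i).
Count = 3.
By the argument principle, (1/2πi) ∮_{|z|=R} p'(z)/p(z) dz equals exactly this count.

Number of zeros inside |z| < 2.5: 3.


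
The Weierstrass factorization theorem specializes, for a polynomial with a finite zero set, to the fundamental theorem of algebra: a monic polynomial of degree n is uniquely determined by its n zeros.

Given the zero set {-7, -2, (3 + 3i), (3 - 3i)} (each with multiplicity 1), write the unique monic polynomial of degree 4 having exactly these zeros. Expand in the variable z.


The polynomial is p(z) = ∏_{α ∈ S} (z − α), where S = {-7, -2, (3 + 3i), (3 - 3i)}.
Expanding the product yields: p(z) = z^4 + 3·z^3 -22·z^2 + 78·z + 252.
Note conjugate pairs combine to real quadratics: (z − (3+3i))(z − (3−3i)) = z² − 6z + 18.
The resulting polynomial has degree 4 and real coefficients as required.

p(z) = z^4 + 3·z^3 -22·z^2 + 78·z + 252.


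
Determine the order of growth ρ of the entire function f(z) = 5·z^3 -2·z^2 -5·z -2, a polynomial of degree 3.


|f(z)| ≤ Σ|c_k|·r^k = O(r^3) as r → ∞. Polynomial growth is O(e^{r^ε}) for every ε > 0 (since r^3/e^{r^ε} → 0), so ρ ≤ ε for all ε > 0, i.e. ρ = 0. Every nonconstant polynomial has order 0.
Therefore ρ = 0.

Order ρ = 0.


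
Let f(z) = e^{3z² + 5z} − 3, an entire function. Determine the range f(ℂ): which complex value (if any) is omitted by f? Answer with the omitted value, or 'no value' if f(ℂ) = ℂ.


Little Picard bounds the complement of f(ℂ) to at most one point.
The exponent g(z) = 3z² + 5z is a nonconstant polynomial, hence surjective onto ℂ. So e^{g(z)} takes every value in {e^w : w ∈ ℂ} = ℂ ∖ {0}. Adding -3 shifts the range to ℂ ∖ {-3}. f omits exactly -3.

Omitted value: -3.


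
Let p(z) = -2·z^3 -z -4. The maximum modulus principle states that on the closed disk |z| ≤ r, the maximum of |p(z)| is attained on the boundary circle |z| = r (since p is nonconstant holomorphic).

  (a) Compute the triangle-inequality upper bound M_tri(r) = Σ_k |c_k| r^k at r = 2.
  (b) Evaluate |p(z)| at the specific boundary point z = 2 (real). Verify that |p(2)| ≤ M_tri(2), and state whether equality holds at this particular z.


Coefficients: c_0 = -4, c_1 = -1, c_2 = 0, c_3 = -2. Radius r = 2.
Part (a). Triangle bound: M_tri(r) = Σ_k |c_k| r^k
  = |-4|·2^0 + |-1|·2^1 + |0|·2^2 + |-2|·2^3
  = 4 + 2 + 0 + 16 = 22.
This bounds M(r) := max_{|z|=r} |p(z)| from above; equality holds iff all terms c_k z^k can be made to align in phase at a single z on |z|=r.
Part (b). At z = 2 (real, on the circle |z| = r):
  p(2) = (-4)·2^0 + (-1)·2^1 + (0)·2^2 + (-2)·2^3 = -22.
  |p(2)| = 22.
Since all nonzero coefficients share the same sign, |p(2)| = 22 = M_tri(2); the triangle bound is attained at z = 2, so in fact M(r) = 22.

M_tri(2) = 22; |p(2)| = 22; equality at z=2: yes.


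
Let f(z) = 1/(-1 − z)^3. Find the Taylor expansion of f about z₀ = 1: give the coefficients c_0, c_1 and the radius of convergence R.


Let w = z − z₀, so z = z₀ + w.
Then -1 − z = -1 − (z₀ + w) = (-1 − z₀) − w = -2 − w.
f(z) = 1/(-2 − w)^3 = (1/(-2)^3) · (1 − w/(-2))^{−3}.
By the binomial series (1−u)^{−3} = Σ_{n≥0} C(n+2, 2) u^n for |u|<1, with u = w/(-2):
  c_n = C(n+2, 2) / (-2)^(n+3).
  c_0 = 1/(-2)^3 = -1/8.
  c_1 = 3/(-2)^4 = 3/16.
The series is valid for |w/d| < 1, i.e. |z − z₀| < |d|.
Radius of convergence: R = |-1 − z₀| = |-2| = 2 (distance from z₀ to the singularity z = -1).

c_0 = -1/8, c_1 = 3/16; R = 2.


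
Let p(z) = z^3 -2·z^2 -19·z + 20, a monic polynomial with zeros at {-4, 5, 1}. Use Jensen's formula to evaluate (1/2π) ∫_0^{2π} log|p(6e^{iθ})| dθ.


Zeros: -4, 1, 5; r = 6.
Inside |z| < r: -4, 1, 5. Outside (|z| ≥ r): ∅.
p(0) = 20, so log|p(0)| = log(20) = 2.9957.
Apply Jensen: I(r) = log|p(0)| + Σ_k log(r/|z_k|), summed over zeros inside |z| < r.
  log(r/|z_k|) for z_k = -4: log(6/4) = 0.4055
  log(r/|z_k|) for z_k = 5: log(6/5) = 0.1823
  log(r/|z_k|) for z_k = 1: log(6/1) = 1.7918
Sum over inside zeros: 2.3795.
I(r) = log|p(0)| + (inside sum) = 2.9957 + 2.3795 = 5.3753.
Closed form (all zeros inside, monic): I(r) = n·log(r) = 3·log(6) = 5.3753. ✓

I(r) ≈ 5.3753.


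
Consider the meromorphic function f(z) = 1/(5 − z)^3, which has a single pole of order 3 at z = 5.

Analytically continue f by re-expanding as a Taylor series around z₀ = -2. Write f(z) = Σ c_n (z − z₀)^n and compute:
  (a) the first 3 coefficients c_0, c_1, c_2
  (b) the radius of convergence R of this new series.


Let w = z − z₀, so z = z₀ + w.
Then 5 − z = 5 − (z₀ + w) = (5 − z₀) − w = 7 − w.
f(z) = 1/(7 − w)^3 = (1/(7)^3) · (1 − w/(7))^{−3}.
By the binomial series (1−u)^{−3} = Σ_{n≥0} C(n+2, 2) u^n for |u|<1, with u = w/(7):
  c_n = C(n+2, 2) / (7)^(n+3).
  c_0 = 1/(7)^3 = 1/343.
  c_1 = 3/(7)^4 = 3/2401.
  c_2 = 6/(7)^5 = 6/16807.
The series is valid for |w/d| < 1, i.e. |z − z₀| < |d|.
Radius of convergence: R = |5 − z₀| = |7| = 7 (distance from z₀ to the singularity z = 5).

c_0 = 1/343, c_1 = 3/2401, c_2 = 6/16807; R = 7.


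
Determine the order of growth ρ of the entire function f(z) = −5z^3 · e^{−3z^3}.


M(r) = max_{|z|=r} |-5|·|z|^3·|e^{−3z^3}| = 5·r^3 · e^{3r^3} (the factors attain their maxima compatibly on |z|=r). Then log M(r) = log 5 + 3·log r + 3r^3, dominated by the last term, so log log M(r) ~ 3·log r. The polynomial factor -5z^3 contributes only a log r term and does not affect the order. ρ = 3.
Therefore ρ = 3.

Order ρ = 3.


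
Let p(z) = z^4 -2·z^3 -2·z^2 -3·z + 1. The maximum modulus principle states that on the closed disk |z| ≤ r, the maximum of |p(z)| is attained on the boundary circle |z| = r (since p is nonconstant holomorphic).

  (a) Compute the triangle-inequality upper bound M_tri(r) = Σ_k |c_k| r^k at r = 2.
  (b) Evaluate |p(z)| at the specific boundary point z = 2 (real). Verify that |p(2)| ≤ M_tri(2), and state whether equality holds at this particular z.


Coefficients: c_0 = 1, c_1 = -3, c_2 = -2, c_3 = -2, c_4 = 1. Radius r = 2.
Part (a). Triangle bound: M_tri(r) = Σ_k |c_k| r^k
  = |1|·2^0 + |-3|·2^1 + |-2|·2^2 + |-2|·2^3 + |1|·2^4
  = 1 + 6 + 8 + 16 + 16 = 47.
This bounds M(r) := max_{|z|=r} |p(z)| from above; equality holds iff all terms c_k z^k can be made to align in phase at a single z on |z|=r.
Part (b). At z = 2 (real, on the circle |z| = r):
  p(2) = (1)·2^0 + (-3)·2^1 + (-2)·2^2 + (-2)·2^3 + (1)·2^4 = -13.
  |p(2)| = 13.
Check: |p(2)| = 13 ≤ 47 = M_tri(2). ✓ Equality does not hold at z = 2 (the coefficients have mixed signs, so the terms do not all align in phase there).

M_tri(2) = 47; |p(2)| = 13; equality at z=2: no.


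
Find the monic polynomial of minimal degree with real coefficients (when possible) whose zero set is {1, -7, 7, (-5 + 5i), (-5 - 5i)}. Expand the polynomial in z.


The polynomial is p(z) = ∏_{α ∈ S} (z − α), where S = {1, -7, 7, (-5 + 5i), (-5 - 5i)}.
Expanding the product yields: p(z) = z^5 + 9·z^4 -9·z^3 -491·z^2 -1960·z + 2450.
Note conjugate pairs combine to real quadratics: (z − (-5+5i))(z − (-5−5i)) = z² + 10z + 50.
The resulting polynomial has degree 5 and real coefficients as required.

p(z) = z^5 + 9·z^4 -9·z^3 -491·z^2 -1960·z + 2450.


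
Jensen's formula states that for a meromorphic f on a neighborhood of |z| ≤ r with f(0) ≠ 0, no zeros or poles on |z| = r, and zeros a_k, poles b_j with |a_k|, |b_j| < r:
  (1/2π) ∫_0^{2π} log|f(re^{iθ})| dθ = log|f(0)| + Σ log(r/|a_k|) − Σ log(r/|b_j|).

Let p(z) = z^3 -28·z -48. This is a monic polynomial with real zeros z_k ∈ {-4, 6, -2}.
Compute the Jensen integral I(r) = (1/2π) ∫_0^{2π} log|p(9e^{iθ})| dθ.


Zeros: -4, -2, 6; r = 9.
Inside |z| < r: -4, -2, 6. Outside (|z| ≥ r): ∅.
p(0) = -48, so log|p(0)| = log(48) = 3.8712.
Apply Jensen: I(r) = log|p(0)| + Σ_k log(r/|z_k|), summed over zeros inside |z| < r.
  log(r/|z_k|) for z_k = -4: log(9/4) = 0.8109
  log(r/|z_k|) for z_k = 6: log(9/6) = 0.4055
  log(r/|z_k|) for z_k = -2: log(9/2) = 1.5041
Sum over inside zeros: 2.7205.
I(r) = log|p(0)| + (inside sum) = 3.8712 + 2.7205 = 6.5917.
Closed form (all zeros inside, monic): I(r) = n·log(r) = 3·log(9) = 6.5917. ✓

I(r) ≈ 6.5917.


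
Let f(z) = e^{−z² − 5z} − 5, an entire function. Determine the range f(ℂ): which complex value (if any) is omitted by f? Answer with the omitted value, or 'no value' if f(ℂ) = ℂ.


Little Picard bounds the complement of f(ℂ) to at most one point.
The exponent g(z) = −z² − 5z is a nonconstant polynomial, hence surjective onto ℂ. So e^{g(z)} takes every value in {e^w : w ∈ ℂ} = ℂ ∖ {0}. Adding -5 shifts the range to ℂ ∖ {-5}. f omits exactly -5.

Omitted value: -5.


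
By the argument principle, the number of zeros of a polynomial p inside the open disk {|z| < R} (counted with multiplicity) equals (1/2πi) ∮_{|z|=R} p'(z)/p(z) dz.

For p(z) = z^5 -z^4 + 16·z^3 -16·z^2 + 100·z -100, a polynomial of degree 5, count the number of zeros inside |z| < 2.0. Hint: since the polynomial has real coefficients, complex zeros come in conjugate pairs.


The zeros of p are: (-1 + 3i), (-1 - 3i), (1 + 3i), (1 - 3i), 1.
Their magnitudes are: 3.162, 3.162, 3.162, 3.162, 1.
Zeros with |z| < R = 2.0: 1.
Count = 1.
By the argument principle, (1/2πi) ∮_{|z|=R} p'(z)/p(z) dz equals exactly this count.

Number of zeros inside |z| < 2.0: 1.


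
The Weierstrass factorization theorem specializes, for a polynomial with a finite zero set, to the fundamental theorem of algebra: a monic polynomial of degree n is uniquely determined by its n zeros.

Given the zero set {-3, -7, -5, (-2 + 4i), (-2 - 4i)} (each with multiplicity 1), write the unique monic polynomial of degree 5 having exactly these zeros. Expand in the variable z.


The polynomial is p(z) = ∏_{α ∈ S} (z − α), where S = {-3, -7, -5, (-2 + 4i), (-2 - 4i)}.
Expanding the product yields: p(z) = z^5 + 19·z^4 + 151·z^3 + 689·z^2 + 1840·z + 2100.
Note conjugate pairs combine to real quadratics: (z − (-2+4i))(z − (-2−4i)) = z² + 4z + 20.
The resulting polynomial has degree 5 and real coefficients as required.

p(z) = z^5 + 19·z^4 + 151·z^3 + 689·z^2 + 1840·z + 2100.


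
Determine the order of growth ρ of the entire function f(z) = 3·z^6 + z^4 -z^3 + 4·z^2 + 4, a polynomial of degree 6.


|f(z)| ≤ Σ|c_k|·r^k = O(r^6) as r → ∞. Polynomial growth is O(e^{r^ε}) for every ε > 0 (since r^6/e^{r^ε} → 0), so ρ ≤ ε for all ε > 0, i.e. ρ = 0. Every nonconstant polynomial has order 0.
Therefore ρ = 0.

Order ρ = 0.


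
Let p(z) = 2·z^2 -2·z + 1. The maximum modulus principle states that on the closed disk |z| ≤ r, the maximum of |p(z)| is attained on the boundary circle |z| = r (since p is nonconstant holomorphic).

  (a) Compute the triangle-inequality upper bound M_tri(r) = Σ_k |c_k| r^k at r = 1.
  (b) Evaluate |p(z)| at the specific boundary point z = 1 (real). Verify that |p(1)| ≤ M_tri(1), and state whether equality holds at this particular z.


Coefficients: c_0 = 1, c_1 = -2, c_2 = 2. Radius r = 1.
Part (a). Triangle bound: M_tri(r) = Σ_k |c_k| r^k
  = |1|·1^0 + |-2|·1^1 + |2|·1^2
  = 1 + 2 + 2 = 5.
This bounds M(r) := max_{|z|=r} |p(z)| from above; equality holds iff all terms c_k z^k can be made to align in phase at a single z on |z|=r.
Part (b). At z = 1 (real, on the circle |z| = r):
  p(1) = (1)·1^0 + (-2)·1^1 + (2)·1^2 = 1.
  |p(1)| = 1.
Check: |p(1)| = 1 ≤ 5 = M_tri(1). ✓ Equality does not hold at z = 1 (the coefficients have mixed signs, so the terms do not all align in phase there).

M_tri(1) = 5; |p(1)| = 1; equality at z=1: no.


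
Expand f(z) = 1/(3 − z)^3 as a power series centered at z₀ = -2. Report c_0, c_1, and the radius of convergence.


Let w = z − z₀, so z = z₀ + w.
Then 3 − z = 3 − (z₀ + w) = (3 − z₀) − w = 5 − w.
f(z) = 1/(5 − w)^3 = (1/(5)^3) · (1 − w/(5))^{−3}.
By the binomial series (1−u)^{−3} = Σ_{n≥0} C(n+2, 2) u^n for |u|<1, with u = w/(5):
  c_n = C(n+2, 2) / (5)^(n+3).
  c_0 = 1/(5)^3 = 1/125.
  c_1 = 3/(5)^4 = 3/625.
The series is valid for |w/d| < 1, i.e. |z − z₀| < |d|.
Radius of convergence: R = |3 − z₀| = |5| = 5 (distance from z₀ to the singularity z = 3).

c_0 = 1/125, c_1 = 3/625; R = 5.


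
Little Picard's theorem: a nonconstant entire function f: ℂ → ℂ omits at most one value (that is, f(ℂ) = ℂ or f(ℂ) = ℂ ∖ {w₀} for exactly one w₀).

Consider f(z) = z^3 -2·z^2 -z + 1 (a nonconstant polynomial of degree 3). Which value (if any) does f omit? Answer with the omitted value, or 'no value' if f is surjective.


Little Picard bounds the complement of f(ℂ) to at most one point.
For every w ∈ ℂ, the equation p(z) − w = 0 is a nonconstant polynomial in z and hence has at least one root by the fundamental theorem of algebra. So p is surjective onto ℂ, omitting no value.

Omitted value: no value.


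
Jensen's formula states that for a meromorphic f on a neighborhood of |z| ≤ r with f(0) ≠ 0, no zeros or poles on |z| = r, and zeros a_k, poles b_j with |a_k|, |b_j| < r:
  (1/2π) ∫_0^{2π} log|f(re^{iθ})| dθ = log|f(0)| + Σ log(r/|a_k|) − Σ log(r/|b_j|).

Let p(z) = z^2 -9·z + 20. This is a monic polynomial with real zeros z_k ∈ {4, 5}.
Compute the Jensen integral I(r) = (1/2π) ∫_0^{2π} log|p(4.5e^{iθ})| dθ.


Zeros: 4, 5; r = 4.5.
Inside |z| < r: 4. Outside (|z| ≥ r): 5.
p(0) = 20, so log|p(0)| = log(20) = 2.9957.
Apply Jensen: I(r) = log|p(0)| + Σ_k log(r/|z_k|), summed over zeros inside |z| < r.
  log(r/|z_k|) for z_k = 4: log(4.5/4) = 0.1178
  Outside zeros (5) contribute nothing to the Jensen sum.
Sum over inside zeros: 0.1178.
I(r) = log|p(0)| + (inside sum) = 2.9957 + 0.1178 = 3.1135.
Note: since some zeros are outside |z| ≤ r, the simplified n·log(r) form does NOT apply — only the inside zeros contribute.

I(r) ≈ 3.1135.
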